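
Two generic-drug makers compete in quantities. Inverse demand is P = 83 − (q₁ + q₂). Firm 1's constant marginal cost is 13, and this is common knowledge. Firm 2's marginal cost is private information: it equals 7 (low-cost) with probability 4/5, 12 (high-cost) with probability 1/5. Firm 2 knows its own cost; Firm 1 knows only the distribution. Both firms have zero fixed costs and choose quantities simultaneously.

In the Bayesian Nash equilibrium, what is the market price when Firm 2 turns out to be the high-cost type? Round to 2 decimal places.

Type-c best response for Firm 2: q₂(c) = (83 − c)/2 − q₁/2.
Firm 1 maximizes expected profit; its first-order condition is 83 − 2q₁ − E[q₂] − 13 = 0.
Substituting E[q₂] and solving: E[c₂] = 8, so q₁ = (83 − 2·13 + 8)/3 = 21.6667.
q₂(high-cost) = 24.6667, so P = 83 − (21.6667 + 24.6667) = 36.6667.

36.67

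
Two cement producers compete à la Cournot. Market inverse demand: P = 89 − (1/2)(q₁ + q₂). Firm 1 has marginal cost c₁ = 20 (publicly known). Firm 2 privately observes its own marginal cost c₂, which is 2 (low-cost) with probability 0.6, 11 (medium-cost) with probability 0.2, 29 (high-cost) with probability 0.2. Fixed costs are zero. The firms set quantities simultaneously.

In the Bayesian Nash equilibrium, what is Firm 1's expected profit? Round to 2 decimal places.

Type-c best response for Firm 2: q₂(c) = (89 − c) − q₁/2.
Firm 1 maximizes expected profit; its first-order condition is 89 − q₁ − (1/2)E[q₂] − 20 = 0.
Substituting E[q₂] and solving: E[c₂] = 9.2, so q₁ = (89 − 2·20 + 9.2)/(3/2) = 38.8.
E[P] = 89 − (1/2)·(q₁ + E[q₂]) = 39.4; Firm 1's expected profit = (E[P] − 20)·q₁ = (39.4 − 20)·38.8 = 752.72.

752.72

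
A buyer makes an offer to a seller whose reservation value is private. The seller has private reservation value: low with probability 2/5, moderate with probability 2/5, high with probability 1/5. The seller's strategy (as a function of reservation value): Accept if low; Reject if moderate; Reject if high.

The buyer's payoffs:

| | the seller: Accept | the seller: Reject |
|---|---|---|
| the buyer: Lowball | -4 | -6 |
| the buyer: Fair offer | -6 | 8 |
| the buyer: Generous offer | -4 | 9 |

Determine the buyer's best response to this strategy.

Generous offer

E[Lowball] = 2/5·(-4) + 2/5·(-6) + 1/5·(-6) = -26/5
E[Fair offer] = 2/5·(-6) + 2/5·(8) + 1/5·(8) = 12/5
E[Generous offer] = 2/5·(-4) + 2/5·(9) + 1/5·(9) = 19/5
Best response: Generous offer (19/5 is the largest).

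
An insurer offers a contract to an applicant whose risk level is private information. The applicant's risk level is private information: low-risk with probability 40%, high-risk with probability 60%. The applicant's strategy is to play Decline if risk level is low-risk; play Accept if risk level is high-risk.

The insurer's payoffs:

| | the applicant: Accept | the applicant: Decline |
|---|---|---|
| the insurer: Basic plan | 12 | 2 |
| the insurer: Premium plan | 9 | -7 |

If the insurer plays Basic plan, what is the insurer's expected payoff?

8

E[Basic plan] = 0.4·2 + 0.6·12 = 0.8 + 7.2 = 8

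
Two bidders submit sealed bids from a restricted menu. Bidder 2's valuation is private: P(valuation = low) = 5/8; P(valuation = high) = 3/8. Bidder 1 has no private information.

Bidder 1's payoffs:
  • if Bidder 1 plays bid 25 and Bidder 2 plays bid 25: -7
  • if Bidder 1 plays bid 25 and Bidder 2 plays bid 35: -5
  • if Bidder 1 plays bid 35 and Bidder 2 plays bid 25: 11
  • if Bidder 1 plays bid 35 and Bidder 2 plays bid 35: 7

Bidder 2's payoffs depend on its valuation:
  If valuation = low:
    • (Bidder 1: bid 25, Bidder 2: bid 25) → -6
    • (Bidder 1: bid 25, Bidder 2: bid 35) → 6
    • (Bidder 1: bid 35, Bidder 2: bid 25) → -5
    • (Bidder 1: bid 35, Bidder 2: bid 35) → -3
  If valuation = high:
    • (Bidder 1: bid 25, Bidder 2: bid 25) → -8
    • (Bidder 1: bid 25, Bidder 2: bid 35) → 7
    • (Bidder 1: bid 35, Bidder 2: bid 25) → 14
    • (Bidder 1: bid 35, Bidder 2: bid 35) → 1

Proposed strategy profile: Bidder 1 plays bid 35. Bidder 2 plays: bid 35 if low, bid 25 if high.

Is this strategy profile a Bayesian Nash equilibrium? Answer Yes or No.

Yes

A profile is a BNE iff every type of every player is best-responding given beliefs about the other side.
Bidder 1 plays bid 35: E[bid 35] = 5/8·(7) + 3/8·(11) = 17/2; E[bid 25] = -23/4. Best-responding. ✓
Bidder 2 (valuation low), facing bid 35: bid 25 gives -5, bid 35 gives -3. Proposed bid 35 is best. ✓
Bidder 2 (valuation high), facing bid 35: bid 25 gives 14, bid 35 gives 1. Proposed bid 25 is best. ✓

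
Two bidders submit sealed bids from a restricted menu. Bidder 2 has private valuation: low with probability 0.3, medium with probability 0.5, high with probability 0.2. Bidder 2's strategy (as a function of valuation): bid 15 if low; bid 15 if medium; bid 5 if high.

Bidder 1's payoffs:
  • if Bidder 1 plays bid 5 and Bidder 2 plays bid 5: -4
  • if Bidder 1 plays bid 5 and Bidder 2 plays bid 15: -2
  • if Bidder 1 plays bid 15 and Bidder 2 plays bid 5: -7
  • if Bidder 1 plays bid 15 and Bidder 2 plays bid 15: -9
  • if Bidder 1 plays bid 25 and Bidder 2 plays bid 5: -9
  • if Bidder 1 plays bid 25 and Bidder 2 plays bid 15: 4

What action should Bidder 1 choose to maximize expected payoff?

bid 25

Compute Bidder 1's expected payoff for each action, taking the expectation over Bidder 2's type.
E[bid 5] = 0.3·(-2) + 0.5·(-2) + 0.2·(-4) = -2.4
E[bid 15] = 0.3·(-9) + 0.5·(-9) + 0.2·(-7) = -8.6
E[bid 25] = 0.3·(4) + 0.5·(4) + 0.2·(-9) = 1.4
Best response: bid 25 (1.4 is the largest).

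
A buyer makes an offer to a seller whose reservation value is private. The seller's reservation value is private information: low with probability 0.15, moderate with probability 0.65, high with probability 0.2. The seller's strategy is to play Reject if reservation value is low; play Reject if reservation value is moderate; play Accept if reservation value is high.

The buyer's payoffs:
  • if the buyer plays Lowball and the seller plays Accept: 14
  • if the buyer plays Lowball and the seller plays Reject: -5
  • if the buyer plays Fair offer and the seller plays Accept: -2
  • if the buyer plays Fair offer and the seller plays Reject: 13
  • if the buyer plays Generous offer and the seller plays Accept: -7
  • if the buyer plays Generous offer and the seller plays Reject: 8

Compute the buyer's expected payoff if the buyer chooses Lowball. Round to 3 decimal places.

-1.200

Take the expectation over the seller's reservation value, weighting each type's action by its prior probability.
E[Lowball] = 0.15·(-5) + 0.65·(-5) + 0.2·14 = (-0.75) + (-3.25) + 2.8 = -1.2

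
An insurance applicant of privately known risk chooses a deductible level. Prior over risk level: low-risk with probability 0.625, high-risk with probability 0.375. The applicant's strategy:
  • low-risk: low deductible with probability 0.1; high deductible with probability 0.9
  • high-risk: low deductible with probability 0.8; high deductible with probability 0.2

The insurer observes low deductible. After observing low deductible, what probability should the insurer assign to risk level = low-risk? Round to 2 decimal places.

P(low deductible) = 0.625·0.1 + 0.375·0.8 = 0.3625
P(low-risk | low deductible) = (0.625·0.1) / 0.3625 = 0.0625 / 0.3625 = 0.172414

0.17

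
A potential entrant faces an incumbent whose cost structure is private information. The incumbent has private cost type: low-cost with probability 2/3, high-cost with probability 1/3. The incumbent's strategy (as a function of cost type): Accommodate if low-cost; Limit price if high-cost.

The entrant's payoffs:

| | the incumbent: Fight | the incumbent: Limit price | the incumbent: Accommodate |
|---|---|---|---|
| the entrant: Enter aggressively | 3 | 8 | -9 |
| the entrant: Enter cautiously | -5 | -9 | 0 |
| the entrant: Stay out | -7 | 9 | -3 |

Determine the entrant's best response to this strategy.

Stay out

Compute the entrant's expected payoff for each action, taking the expectation over the incumbent's type.
E[Enter aggressively] = 2/3·(-9) + 1/3·(8) = -10/3
E[Enter cautiously] = 2/3·(0) + 1/3·(-9) = -3
E[Stay out] = 2/3·(-3) + 1/3·(9) = 1
Best response: Stay out (1 is the largest).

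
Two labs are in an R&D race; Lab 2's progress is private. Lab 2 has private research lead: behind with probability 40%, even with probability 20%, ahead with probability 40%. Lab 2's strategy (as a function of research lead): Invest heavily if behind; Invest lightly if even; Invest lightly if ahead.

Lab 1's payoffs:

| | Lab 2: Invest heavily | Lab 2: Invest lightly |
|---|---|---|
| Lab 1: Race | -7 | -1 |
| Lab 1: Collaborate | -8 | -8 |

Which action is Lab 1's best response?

Race

Compute Lab 1's expected payoff for each action, taking the expectation over Lab 2's type.
E[Race] = 0.4·(-7) + 0.2·(-1) + 0.4·(-1) = -3.4
E[Collaborate] = 0.4·(-8) + 0.2·(-8) + 0.4·(-8) = -8
Best response: Race (-3.4 is the largest).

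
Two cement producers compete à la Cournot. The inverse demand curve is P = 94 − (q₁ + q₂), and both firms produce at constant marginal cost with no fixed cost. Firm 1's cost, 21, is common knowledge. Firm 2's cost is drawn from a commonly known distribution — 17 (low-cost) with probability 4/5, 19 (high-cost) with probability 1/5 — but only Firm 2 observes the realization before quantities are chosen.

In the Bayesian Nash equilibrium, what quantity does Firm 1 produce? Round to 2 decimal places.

23.13

Each type of Firm 2 best-responds to q₁; Firm 1 best-responds to the expected q₂ over Firm 2's types.
Firm 2 with cost c maximizes (94 − (q₁+q₂) − c)·q₂, giving q₂(c) = (94 − c − q₁)/2.
E[c₂] = 4/5·17 + 1/5·19 = 17.4
Firm 1's FOC against E[q₂] yields q₁ = (94 − 2·21 + E[c₂])/3 = (94 − 42 + 17.4)/3 = 23.1333.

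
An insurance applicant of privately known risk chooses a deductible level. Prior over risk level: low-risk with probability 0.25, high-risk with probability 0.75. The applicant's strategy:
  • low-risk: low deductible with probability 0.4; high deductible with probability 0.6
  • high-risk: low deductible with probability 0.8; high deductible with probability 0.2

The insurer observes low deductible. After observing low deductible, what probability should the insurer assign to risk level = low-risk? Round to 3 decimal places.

0.143

P(low deductible) = 0.25·0.4 + 0.75·0.8 = 0.7
P(low-risk | low deductible) = (0.25·0.4) / 0.7 = 0.1 / 0.7 = 0.142857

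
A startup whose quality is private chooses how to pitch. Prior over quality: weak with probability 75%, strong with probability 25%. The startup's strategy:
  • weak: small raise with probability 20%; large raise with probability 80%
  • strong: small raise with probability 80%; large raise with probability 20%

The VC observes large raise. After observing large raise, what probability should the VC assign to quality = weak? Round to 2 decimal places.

0.92

Apply Bayes' rule using the sender's strategy as the likelihood.
P(large raise) = 0.75·0.8 + 0.25·0.2 = 0.65
P(weak | large raise) = (0.75·0.8) / 0.65 = 0.6 / 0.65 = 0.923077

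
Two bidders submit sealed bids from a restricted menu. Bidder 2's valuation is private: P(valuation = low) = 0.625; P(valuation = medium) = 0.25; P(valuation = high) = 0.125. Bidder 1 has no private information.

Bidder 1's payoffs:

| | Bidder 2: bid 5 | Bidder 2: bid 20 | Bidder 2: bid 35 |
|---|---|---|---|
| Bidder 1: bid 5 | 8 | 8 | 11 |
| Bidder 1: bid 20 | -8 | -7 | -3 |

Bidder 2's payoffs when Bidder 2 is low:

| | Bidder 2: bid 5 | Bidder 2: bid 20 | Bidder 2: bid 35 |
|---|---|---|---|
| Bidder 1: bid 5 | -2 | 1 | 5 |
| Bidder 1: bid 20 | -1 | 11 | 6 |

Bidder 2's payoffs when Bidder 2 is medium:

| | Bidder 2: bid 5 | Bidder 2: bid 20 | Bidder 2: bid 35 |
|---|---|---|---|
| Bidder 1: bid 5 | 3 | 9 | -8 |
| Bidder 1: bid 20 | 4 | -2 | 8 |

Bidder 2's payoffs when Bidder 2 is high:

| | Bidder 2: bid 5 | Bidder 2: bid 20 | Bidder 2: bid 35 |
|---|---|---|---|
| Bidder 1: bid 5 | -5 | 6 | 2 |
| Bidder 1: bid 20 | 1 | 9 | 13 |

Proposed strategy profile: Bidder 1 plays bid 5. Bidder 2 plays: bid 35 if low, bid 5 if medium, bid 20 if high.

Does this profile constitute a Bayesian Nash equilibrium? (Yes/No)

No

Bidder 1 plays bid 5: E[bid 5] = 0.625·(11) + 0.25·(8) + 0.125·(8) = 9.875; E[bid 20] = -4.75. Best-responding. ✓
Bidder 2 (valuation low), facing bid 5: bid 5 gives -2, bid 20 gives 1, bid 35 gives 5. Proposed bid 35 is best. ✓
Bidder 2 (valuation medium), facing bid 5: bid 5 gives 3, bid 20 gives 9, bid 35 gives -8. Proposed bid 5 is not best — profitable deviation exists. ✗
Bidder 2 (valuation high), facing bid 5: bid 5 gives -5, bid 20 gives 6, bid 35 gives 2. Proposed bid 20 is best. ✓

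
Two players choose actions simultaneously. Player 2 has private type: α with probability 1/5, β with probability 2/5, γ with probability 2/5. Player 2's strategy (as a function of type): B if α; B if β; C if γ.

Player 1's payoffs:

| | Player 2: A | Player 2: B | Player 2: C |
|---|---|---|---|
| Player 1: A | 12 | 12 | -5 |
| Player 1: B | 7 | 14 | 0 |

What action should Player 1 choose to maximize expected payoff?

Compute Player 1's expected payoff for each action, taking the expectation over Player 2's type.
E[A] = 1/5·(12) + 2/5·(12) + 2/5·(-5) = 26/5
E[B] = 1/5·(14) + 2/5·(14) + 2/5·(0) = 42/5
Best response: B (42/5 is the largest).

B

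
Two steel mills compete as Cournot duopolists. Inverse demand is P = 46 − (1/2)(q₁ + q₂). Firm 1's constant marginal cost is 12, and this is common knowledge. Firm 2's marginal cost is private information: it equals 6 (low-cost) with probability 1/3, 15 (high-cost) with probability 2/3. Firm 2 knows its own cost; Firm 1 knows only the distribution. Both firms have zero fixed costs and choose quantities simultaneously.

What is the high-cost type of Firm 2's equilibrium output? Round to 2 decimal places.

Type-c best response for Firm 2: q₂(c) = (46 − c) − q₁/2.
Firm 1 maximizes expected profit; its first-order condition is 46 − q₁ − (1/2)E[q₂] − 12 = 0.
Substituting E[q₂] and solving: E[c₂] = 12, so q₁ = (46 − 2·12 + 12)/(3/2) = 22.6667.
q₂(high-cost) = (46 − 15 − (1/2)·22.6667) = 19.6667.

19.67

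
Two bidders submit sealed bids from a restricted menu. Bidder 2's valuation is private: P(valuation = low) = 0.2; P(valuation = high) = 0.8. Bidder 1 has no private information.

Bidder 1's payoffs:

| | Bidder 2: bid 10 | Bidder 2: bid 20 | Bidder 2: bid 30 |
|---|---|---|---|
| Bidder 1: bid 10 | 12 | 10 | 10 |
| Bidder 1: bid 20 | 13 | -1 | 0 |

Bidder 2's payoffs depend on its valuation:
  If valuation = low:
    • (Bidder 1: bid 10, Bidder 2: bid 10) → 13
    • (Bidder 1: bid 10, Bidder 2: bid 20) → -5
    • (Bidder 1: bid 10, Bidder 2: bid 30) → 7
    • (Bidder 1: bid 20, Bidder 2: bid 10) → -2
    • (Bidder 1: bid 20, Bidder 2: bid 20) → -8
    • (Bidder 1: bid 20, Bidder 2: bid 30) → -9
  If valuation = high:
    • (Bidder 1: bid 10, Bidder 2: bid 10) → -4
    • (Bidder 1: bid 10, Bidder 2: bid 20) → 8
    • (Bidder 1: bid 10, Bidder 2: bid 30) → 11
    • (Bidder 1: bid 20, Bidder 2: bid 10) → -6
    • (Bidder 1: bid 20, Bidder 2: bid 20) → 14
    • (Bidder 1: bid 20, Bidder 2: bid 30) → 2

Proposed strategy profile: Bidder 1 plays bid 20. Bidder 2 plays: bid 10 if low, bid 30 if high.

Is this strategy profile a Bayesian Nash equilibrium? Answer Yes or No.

No

A profile is a BNE iff every type of every player is best-responding given beliefs about the other side.
Bidder 1 plays bid 20: E[bid 20] = 0.2·(13) + 0.8·(0) = 2.6; E[bid 10] = 10.4. Not best-responding. ✗
Bidder 2 (valuation low), facing bid 20: bid 10 gives -2, bid 20 gives -8, bid 30 gives -9. Proposed bid 10 is best. ✓
Bidder 2 (valuation high), facing bid 20: bid 10 gives -6, bid 20 gives 14, bid 30 gives 2. Proposed bid 30 is not best — profitable deviation exists. ✗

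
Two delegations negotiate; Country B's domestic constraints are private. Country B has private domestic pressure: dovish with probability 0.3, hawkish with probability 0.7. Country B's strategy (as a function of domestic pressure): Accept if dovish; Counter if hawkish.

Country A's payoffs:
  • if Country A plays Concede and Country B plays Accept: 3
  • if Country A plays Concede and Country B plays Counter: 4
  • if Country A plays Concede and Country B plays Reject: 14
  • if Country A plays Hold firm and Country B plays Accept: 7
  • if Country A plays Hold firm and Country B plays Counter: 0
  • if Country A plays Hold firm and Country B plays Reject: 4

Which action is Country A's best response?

Concede

Compute Country A's expected payoff for each action, taking the expectation over Country B's type.
E[Concede] = 0.3·(3) + 0.7·(4) = 3.7
E[Hold firm] = 0.3·(7) + 0.7·(0) = 2.1
Best response: Concede (3.7 is the largest).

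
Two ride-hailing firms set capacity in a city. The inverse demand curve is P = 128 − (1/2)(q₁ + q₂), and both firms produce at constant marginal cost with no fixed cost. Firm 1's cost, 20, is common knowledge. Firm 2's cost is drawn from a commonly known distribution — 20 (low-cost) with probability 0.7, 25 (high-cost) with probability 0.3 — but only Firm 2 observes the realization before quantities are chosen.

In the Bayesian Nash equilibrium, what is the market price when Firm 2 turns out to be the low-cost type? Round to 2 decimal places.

Each type of Firm 2 best-responds to q₁; Firm 1 best-responds to the expected q₂ over Firm 2's types.
Firm 2 with cost c maximizes (128 − (1/2)(q₁+q₂) − c)·q₂, giving q₂(c) = (128 − c − (1/2)q₁).
E[c₂] = 0.7·20 + 0.3·25 = 21.5
Firm 1's FOC against E[q₂] yields q₁ = (128 − 2·20 + E[c₂])/(3/2) = (128 − 40 + 21.5)/(3/2) = 73.
q₂(low-cost) = 71.5, so P = 128 − (1/2)·(73 + 71.5) = 55.75.

55.75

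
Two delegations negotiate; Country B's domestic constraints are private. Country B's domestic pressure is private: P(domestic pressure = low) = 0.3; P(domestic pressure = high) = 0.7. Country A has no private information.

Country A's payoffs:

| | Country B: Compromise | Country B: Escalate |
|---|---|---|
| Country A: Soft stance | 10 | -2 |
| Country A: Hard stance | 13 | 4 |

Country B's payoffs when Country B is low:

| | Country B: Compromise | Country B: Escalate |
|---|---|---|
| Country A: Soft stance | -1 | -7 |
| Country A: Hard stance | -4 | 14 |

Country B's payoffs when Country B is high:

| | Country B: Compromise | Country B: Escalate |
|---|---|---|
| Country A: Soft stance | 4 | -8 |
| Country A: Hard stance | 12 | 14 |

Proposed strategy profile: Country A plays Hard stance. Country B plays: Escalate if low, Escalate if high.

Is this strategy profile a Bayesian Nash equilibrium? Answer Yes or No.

A profile is a BNE iff every type of every player is best-responding given beliefs about the other side.
Country A plays Hard stance: E[Hard stance] = 0.3·(4) + 0.7·(4) = 4; E[Soft stance] = -2. Best-responding. ✓
Country B (domestic pressure low), facing Hard stance: Compromise gives -4, Escalate gives 14. Proposed Escalate is best. ✓
Country B (domestic pressure high), facing Hard stance: Compromise gives 12, Escalate gives 14. Proposed Escalate is best. ✓

Yes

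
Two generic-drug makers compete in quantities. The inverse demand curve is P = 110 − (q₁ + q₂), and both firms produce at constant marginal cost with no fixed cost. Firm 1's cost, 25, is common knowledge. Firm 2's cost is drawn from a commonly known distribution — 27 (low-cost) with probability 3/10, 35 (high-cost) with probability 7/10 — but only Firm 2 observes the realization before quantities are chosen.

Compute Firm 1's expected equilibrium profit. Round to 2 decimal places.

Firm 2 with cost c maximizes (110 − (q₁+q₂) − c)·q₂, giving q₂(c) = (110 − c − q₁)/2.
E[c₂] = 3/10·27 + 7/10·35 = 32.6
Firm 1's FOC against E[q₂] yields q₁ = (110 − 2·25 + E[c₂])/3 = (110 − 50 + 32.6)/3 = 30.8667.
E[P] = 110 − (q₁ + E[q₂]) = 55.8667; Firm 1's expected profit = (E[P] − 25)·q₁ = (55.8667 − 25)·30.8667 = 952.751.

952.75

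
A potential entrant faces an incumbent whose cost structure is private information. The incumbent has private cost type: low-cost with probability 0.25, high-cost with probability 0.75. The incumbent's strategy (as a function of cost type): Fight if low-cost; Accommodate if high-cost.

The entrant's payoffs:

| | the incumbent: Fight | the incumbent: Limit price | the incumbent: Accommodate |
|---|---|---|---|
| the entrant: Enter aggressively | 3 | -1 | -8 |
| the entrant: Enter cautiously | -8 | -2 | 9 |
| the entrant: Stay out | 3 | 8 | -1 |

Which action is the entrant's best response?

Enter cautiously

Compute the entrant's expected payoff for each action, taking the expectation over the incumbent's type.
E[Enter aggressively] = 0.25·(3) + 0.75·(-8) = -5.25
E[Enter cautiously] = 0.25·(-8) + 0.75·(9) = 4.75
E[Stay out] = 0.25·(3) + 0.75·(-1) = 0
Best response: Enter cautiously (4.75 is the largest).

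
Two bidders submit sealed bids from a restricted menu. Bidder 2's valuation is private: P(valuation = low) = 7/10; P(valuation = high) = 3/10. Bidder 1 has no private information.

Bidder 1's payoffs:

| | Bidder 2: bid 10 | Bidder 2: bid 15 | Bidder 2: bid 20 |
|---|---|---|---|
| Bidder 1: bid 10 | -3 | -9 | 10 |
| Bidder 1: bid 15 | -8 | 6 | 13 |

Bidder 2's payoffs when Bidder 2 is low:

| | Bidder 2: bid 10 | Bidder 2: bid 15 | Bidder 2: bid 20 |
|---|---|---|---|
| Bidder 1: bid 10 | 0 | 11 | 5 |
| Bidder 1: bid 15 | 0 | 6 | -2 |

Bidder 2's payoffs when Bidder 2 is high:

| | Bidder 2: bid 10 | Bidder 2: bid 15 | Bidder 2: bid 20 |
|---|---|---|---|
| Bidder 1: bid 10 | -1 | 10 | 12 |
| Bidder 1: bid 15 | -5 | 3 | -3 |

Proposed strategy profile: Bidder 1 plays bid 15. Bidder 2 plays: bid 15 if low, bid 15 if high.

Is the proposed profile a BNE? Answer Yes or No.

Yes

Bidder 1 plays bid 15: E[bid 15] = 7/10·(6) + 3/10·(6) = 6; E[bid 10] = -9. Best-responding. ✓
Bidder 2 (valuation low), facing bid 15: bid 10 gives 0, bid 15 gives 6, bid 20 gives -2. Proposed bid 15 is best. ✓
Bidder 2 (valuation high), facing bid 15: bid 10 gives -5, bid 15 gives 3, bid 20 gives -3. Proposed bid 15 is best. ✓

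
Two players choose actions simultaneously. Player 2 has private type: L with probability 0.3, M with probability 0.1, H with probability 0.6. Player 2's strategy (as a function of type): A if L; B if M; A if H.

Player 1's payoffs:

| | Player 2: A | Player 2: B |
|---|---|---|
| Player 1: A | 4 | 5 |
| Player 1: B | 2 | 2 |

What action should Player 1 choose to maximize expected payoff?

A

Compute Player 1's expected payoff for each action, taking the expectation over Player 2's type.
E[A] = 0.3·(4) + 0.1·(5) + 0.6·(4) = 4.1
E[B] = 0.3·(2) + 0.1·(2) + 0.6·(2) = 2
Best response: A (4.1 is the largest).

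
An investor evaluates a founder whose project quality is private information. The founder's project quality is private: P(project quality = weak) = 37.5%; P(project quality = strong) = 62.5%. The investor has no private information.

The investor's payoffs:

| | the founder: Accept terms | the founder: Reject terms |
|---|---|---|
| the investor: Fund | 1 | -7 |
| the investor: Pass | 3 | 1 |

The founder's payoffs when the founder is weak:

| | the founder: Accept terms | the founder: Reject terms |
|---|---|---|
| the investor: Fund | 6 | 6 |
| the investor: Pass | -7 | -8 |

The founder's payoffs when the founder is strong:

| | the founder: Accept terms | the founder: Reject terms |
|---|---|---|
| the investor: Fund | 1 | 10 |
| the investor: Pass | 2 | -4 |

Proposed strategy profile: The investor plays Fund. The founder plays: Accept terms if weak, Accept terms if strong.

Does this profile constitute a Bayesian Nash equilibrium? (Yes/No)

A profile is a BNE iff every type of every player is best-responding given beliefs about the other side.
The investor plays Fund: E[Fund] = 0.375·(1) + 0.625·(1) = 1; E[Pass] = 3. Not best-responding. ✗
The founder (project quality weak), facing Fund: Accept terms gives 6, Reject terms gives 6. Proposed Accept terms is best. ✓
The founder (project quality strong), facing Fund: Accept terms gives 1, Reject terms gives 10. Proposed Accept terms is not best — profitable deviation exists. ✗

No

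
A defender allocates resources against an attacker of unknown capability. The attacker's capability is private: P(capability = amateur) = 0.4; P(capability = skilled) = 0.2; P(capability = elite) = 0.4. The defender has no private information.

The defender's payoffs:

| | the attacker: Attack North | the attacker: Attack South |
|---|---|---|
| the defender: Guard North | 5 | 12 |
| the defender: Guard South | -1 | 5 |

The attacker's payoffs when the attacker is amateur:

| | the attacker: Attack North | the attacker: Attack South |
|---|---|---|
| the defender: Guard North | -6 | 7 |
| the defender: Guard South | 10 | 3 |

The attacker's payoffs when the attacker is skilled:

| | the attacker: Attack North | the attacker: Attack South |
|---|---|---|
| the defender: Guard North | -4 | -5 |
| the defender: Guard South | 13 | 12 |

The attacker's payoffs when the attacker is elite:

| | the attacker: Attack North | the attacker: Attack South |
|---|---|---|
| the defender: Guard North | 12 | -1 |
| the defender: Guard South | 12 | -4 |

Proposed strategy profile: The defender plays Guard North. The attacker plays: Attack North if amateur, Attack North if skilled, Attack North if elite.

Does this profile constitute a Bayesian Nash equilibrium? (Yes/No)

A profile is a BNE iff every type of every player is best-responding given beliefs about the other side.
The defender plays Guard North: E[Guard North] = 0.4·(5) + 0.2·(5) + 0.4·(5) = 5; E[Guard South] = -1. Best-responding. ✓
The attacker (capability amateur), facing Guard North: Attack North gives -6, Attack South gives 7. Proposed Attack North is not best — profitable deviation exists. ✗
The attacker (capability skilled), facing Guard North: Attack North gives -4, Attack South gives -5. Proposed Attack North is best. ✓
The attacker (capability elite), facing Guard North: Attack North gives 12, Attack South gives -1. Proposed Attack North is best. ✓

No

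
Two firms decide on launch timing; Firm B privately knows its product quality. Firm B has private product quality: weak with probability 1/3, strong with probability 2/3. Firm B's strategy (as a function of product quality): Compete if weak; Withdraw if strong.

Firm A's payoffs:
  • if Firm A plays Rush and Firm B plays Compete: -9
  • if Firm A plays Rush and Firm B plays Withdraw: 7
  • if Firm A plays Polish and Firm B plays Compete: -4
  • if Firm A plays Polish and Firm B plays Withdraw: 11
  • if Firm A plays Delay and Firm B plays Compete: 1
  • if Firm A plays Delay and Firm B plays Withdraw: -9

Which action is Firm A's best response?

E[Rush] = 1/3·(-9) + 2/3·(7) = 5/3
E[Polish] = 1/3·(-4) + 2/3·(11) = 6
E[Delay] = 1/3·(1) + 2/3·(-9) = -17/3
Best response: Polish (6 is the largest).

Polish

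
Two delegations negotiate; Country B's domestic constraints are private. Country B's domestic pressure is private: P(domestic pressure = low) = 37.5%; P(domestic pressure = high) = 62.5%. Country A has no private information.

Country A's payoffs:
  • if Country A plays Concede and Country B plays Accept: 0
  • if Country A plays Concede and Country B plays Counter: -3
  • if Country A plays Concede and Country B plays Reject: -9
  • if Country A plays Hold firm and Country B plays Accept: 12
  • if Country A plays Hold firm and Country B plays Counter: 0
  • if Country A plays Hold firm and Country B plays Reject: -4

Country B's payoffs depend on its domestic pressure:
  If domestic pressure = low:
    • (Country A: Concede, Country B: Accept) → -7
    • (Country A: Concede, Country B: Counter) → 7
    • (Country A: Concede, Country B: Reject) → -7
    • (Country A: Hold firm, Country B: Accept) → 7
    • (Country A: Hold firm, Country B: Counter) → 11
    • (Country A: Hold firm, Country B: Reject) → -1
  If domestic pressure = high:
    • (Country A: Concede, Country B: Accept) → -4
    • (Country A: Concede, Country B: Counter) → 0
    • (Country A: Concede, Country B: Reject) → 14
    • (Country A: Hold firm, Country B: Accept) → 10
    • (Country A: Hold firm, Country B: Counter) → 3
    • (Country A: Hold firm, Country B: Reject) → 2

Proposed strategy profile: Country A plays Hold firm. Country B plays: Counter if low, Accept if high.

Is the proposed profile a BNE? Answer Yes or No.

Country A plays Hold firm: E[Hold firm] = 0.375·(0) + 0.625·(12) = 7.5; E[Concede] = -1.125. Best-responding. ✓
Country B (domestic pressure low), facing Hold firm: Accept gives 7, Counter gives 11, Reject gives -1. Proposed Counter is best. ✓
Country B (domestic pressure high), facing Hold firm: Accept gives 10, Counter gives 3, Reject gives 2. Proposed Accept is best. ✓

Yes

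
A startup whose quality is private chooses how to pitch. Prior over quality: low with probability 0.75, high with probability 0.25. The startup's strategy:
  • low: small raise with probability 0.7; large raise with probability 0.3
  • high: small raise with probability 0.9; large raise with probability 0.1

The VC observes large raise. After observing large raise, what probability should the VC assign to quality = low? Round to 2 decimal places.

0.90

Apply Bayes' rule using the sender's strategy as the likelihood.
P(large raise) = 0.75·0.3 + 0.25·0.1 = 0.25
P(low | large raise) = (0.75·0.3) / 0.25 = 0.225 / 0.25 = 0.9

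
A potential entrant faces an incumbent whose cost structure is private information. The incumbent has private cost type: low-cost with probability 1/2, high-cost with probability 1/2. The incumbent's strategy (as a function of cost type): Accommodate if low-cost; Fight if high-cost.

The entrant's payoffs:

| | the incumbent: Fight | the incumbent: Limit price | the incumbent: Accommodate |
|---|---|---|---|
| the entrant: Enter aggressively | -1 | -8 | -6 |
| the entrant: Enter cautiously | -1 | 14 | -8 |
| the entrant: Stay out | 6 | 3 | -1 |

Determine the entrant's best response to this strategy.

Stay out

Compute the entrant's expected payoff for each action, taking the expectation over the incumbent's type.
E[Enter aggressively] = 1/2·(-6) + 1/2·(-1) = -7/2
E[Enter cautiously] = 1/2·(-8) + 1/2·(-1) = -9/2
E[Stay out] = 1/2·(-1) + 1/2·(6) = 5/2
Best response: Stay out (5/2 is the largest).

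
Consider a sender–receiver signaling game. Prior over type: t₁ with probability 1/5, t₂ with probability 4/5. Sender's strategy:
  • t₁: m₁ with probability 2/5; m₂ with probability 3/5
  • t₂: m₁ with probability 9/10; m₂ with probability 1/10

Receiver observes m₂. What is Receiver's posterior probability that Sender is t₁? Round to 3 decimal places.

P(m₂) = (1/5)·(3/5) + (4/5)·(1/10) = 1/5
P(t₁ | m₂) = ((1/5)·(3/5)) / (1/5) = (3/25) / (1/5) = 3/5

0.600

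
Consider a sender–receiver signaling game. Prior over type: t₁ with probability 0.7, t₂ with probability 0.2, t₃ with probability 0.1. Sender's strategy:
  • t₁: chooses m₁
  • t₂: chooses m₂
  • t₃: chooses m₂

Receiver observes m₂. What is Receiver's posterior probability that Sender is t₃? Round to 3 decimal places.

P(m₂) = 0.7·0 + 0.2·1 + 0.1·1 = 0.3
P(t₃ | m₂) = (0.1·1) / 0.3 = 0.1 / 0.3 = 0.333333

0.333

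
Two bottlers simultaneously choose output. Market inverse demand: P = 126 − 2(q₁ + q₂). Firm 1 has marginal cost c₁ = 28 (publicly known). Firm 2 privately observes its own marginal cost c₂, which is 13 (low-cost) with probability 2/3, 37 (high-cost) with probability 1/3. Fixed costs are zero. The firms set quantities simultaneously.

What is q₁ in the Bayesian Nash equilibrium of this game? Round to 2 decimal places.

Each type of Firm 2 best-responds to q₁; Firm 1 best-responds to the expected q₂ over Firm 2's types.
Firm 2 with cost c maximizes (126 − 2(q₁+q₂) − c)·q₂, giving q₂(c) = (126 − c − 2q₁)/4.
E[c₂] = 2/3·13 + 1/3·37 = 21
Firm 1's FOC against E[q₂] yields q₁ = (126 − 2·28 + E[c₂])/6 = (126 − 56 + 21)/6 = 15.1667.

15.17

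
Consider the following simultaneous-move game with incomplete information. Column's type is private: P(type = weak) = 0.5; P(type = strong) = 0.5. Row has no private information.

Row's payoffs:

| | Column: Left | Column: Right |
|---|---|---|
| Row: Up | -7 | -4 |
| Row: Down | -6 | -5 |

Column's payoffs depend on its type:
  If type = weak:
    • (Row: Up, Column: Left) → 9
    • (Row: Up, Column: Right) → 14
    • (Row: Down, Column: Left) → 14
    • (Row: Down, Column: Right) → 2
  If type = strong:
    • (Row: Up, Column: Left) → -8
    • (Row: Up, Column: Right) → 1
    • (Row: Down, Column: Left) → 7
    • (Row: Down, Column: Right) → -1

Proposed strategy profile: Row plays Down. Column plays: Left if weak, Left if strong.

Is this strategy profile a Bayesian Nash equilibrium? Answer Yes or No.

Yes

Row plays Down: E[Down] = 0.5·(-6) + 0.5·(-6) = -6; E[Up] = -7. Best-responding. ✓
Column (type weak), facing Down: Left gives 14, Right gives 2. Proposed Left is best. ✓
Column (type strong), facing Down: Left gives 7, Right gives -1. Proposed Left is best. ✓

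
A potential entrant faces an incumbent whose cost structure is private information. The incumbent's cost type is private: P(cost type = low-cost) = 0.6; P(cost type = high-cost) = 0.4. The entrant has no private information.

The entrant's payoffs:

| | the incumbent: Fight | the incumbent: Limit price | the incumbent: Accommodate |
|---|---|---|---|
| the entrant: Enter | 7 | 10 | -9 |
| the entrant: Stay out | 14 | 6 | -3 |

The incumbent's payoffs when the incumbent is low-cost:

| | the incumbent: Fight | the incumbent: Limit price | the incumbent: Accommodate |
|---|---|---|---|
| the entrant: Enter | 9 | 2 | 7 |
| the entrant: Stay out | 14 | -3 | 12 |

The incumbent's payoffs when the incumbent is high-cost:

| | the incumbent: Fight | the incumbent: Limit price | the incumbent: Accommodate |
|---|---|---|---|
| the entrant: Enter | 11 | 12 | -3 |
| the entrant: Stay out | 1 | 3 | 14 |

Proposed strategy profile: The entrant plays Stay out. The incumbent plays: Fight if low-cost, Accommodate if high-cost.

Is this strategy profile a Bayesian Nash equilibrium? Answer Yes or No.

A profile is a BNE iff every type of every player is best-responding given beliefs about the other side.
The entrant plays Stay out: E[Stay out] = 0.6·(14) + 0.4·(-3) = 7.2; E[Enter] = 0.6. Best-responding. ✓
The incumbent (cost type low-cost), facing Stay out: Fight gives 14, Limit price gives -3, Accommodate gives 12. Proposed Fight is best. ✓
The incumbent (cost type high-cost), facing Stay out: Fight gives 1, Limit price gives 3, Accommodate gives 14. Proposed Accommodate is best. ✓

Yes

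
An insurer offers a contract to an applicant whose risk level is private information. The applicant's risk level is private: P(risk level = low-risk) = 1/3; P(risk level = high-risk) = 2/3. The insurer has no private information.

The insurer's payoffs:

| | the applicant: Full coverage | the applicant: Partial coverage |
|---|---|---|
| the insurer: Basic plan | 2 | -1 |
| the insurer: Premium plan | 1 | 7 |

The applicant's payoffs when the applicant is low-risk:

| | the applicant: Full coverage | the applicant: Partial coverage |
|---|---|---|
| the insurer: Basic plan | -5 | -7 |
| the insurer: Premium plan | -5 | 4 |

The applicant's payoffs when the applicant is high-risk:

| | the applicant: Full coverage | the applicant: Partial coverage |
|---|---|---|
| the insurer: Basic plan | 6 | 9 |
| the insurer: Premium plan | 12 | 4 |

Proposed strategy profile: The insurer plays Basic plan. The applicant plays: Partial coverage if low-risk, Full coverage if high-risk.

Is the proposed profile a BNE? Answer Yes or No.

A profile is a BNE iff every type of every player is best-responding given beliefs about the other side.
The insurer plays Basic plan: E[Basic plan] = 1/3·(-1) + 2/3·(2) = 1; E[Premium plan] = 3. Not best-responding. ✗
The applicant (risk level low-risk), facing Basic plan: Full coverage gives -5, Partial coverage gives -7. Proposed Partial coverage is not best — profitable deviation exists. ✗
The applicant (risk level high-risk), facing Basic plan: Full coverage gives 6, Partial coverage gives 9. Proposed Full coverage is not best — profitable deviation exists. ✗

No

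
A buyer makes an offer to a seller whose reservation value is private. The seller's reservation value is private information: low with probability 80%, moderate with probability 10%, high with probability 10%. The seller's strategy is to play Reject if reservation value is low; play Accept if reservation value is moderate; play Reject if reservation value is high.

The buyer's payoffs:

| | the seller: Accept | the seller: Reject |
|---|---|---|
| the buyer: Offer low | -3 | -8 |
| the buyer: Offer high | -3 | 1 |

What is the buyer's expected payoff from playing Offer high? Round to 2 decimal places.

0.60

Take the expectation over the seller's reservation value, weighting each type's action by its prior probability.
E[Offer high] = 0.8·1 + 0.1·(-3) + 0.1·1 = 0.8 + (-0.3) + 0.1 = 0.6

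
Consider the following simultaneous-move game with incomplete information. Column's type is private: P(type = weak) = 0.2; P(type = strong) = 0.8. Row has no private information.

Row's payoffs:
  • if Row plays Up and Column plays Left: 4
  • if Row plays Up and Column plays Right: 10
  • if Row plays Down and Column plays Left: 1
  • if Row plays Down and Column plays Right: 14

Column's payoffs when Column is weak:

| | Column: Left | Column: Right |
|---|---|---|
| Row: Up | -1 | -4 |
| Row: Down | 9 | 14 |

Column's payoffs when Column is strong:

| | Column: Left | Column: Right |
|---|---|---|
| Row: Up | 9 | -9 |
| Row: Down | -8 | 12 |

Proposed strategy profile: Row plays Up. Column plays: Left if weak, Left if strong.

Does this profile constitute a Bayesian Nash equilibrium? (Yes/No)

A profile is a BNE iff every type of every player is best-responding given beliefs about the other side.
Row plays Up: E[Up] = 0.2·(4) + 0.8·(4) = 4; E[Down] = 1. Best-responding. ✓
Column (type weak), facing Up: Left gives -1, Right gives -4. Proposed Left is best. ✓
Column (type strong), facing Up: Left gives 9, Right gives -9. Proposed Left is best. ✓

Yes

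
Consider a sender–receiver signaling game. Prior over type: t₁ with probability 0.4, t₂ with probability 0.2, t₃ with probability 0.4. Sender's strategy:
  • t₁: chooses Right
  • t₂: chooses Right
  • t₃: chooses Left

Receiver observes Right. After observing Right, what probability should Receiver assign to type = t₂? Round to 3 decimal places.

Apply Bayes' rule using the sender's strategy as the likelihood.
P(Right) = 0.4·1 + 0.2·1 + 0.4·0 = 0.6
P(t₂ | Right) = (0.2·1) / 0.6 = 0.2 / 0.6 = 0.333333

0.333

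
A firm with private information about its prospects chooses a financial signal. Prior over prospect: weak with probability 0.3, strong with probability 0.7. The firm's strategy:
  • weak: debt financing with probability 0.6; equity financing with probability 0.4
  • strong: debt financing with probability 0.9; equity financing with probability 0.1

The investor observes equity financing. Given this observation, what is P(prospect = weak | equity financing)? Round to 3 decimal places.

Apply Bayes' rule using the sender's strategy as the likelihood.
P(equity financing) = 0.3·0.4 + 0.7·0.1 = 0.19
P(weak | equity financing) = (0.3·0.4) / 0.19 = 0.12 / 0.19 = 0.631579

0.632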